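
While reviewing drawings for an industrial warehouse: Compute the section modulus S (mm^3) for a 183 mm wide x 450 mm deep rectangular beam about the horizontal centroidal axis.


S = b * h^2 / 6
= 183 * 450^2 / 6
= 183 * 202500 / 6
= 6176250.0 mm^3

6176250.0 mm^3


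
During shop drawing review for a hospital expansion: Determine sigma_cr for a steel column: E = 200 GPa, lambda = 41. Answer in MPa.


sigma_cr = pi^2 * E / lambda^2
= 9.8696 * 200000.0 / 41^2
= 9.8696 * 200000.0 / 1681
= 1174.2539 MPa

1174.2539 MPa


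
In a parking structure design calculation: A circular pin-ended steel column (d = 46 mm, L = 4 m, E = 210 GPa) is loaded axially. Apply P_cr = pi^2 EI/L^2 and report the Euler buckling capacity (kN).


I = pi * d^4 / 64 = 219786.61 mm^4
L = 4000.0 mm
P_cr = pi^2 * E * I / L^2
= 9.8696 * 210000.0 * 219786.61 / 4000.0^2
= 28470.84 N = 28.4708 kN

28.4708 kN


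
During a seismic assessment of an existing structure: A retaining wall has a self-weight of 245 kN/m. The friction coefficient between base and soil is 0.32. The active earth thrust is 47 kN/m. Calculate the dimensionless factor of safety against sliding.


Resisting force = mu * W = 0.32 * 245 = 78.4 kN/m
FOS = Resisting / Driving = 78.4 / 47
= 1.6681 (dimensionless)

1.6681 (dimensionless)


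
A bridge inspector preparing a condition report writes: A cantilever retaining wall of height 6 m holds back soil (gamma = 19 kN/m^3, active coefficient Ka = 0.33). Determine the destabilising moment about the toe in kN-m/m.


Pa = 0.5 * Ka * gamma * H^2
= 0.5 * 0.33 * 19 * 6^2
= 112.86 kN/m
Arm = H / 3 = 6 / 3 = 2.0 m
Mo = Pa * arm = Pa * H / 3 = 112.86 * 6 / 3 = 225.72 kN-m/m

225.72 kN-m/m


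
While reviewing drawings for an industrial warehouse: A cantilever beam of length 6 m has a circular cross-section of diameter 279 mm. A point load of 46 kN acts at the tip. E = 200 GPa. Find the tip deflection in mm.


I = pi * d^4 / 64 = pi * 279^4 / 64 = 297431329.11 mm^4
L = 6000.0 mm, P = 46000.0 N, E = 200000.0 MPa
delta = P * L^3 / (3 * E * I)
= 46000.0 * 6000.0^3 / (3 * 200000.0 * 297431329.11)
= 55.6767 mm

55.6767 mm


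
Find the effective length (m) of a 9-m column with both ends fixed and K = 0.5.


L_eff = K * L
= 0.5 * 9
= 4.5 m

4.5 m


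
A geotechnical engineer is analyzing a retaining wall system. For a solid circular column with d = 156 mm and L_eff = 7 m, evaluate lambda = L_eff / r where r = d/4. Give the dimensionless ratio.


Radius of gyration r = d / 4 = 156 / 4 = 39.0 mm
L_eff = 7000.0 mm
Slenderness ratio = L / r = 7000.0 / 39.0 = 179.49 (dimensionless)

179.49 (dimensionless)


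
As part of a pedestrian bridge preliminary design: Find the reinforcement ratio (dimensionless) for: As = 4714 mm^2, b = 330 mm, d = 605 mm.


rho = As / (b * d)
= 4714 / (330 * 605)
= 4714 / 199650
= 0.023611 (dimensionless)

0.023611 (dimensionless)


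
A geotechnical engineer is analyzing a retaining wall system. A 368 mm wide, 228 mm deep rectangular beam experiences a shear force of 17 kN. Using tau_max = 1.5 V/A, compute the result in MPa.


A = b * h = 368 * 228 = 83904 mm^2
V = 17 kN = 17000.0 N
tau_max = 1.5 * V / A = 1.5 * 17000.0 / 83904
= 0.3039 MPa

0.3039 MPa


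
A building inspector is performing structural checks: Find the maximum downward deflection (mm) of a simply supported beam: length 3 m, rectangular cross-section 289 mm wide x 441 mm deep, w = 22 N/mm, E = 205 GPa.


I = 289 * 441^3 / 12 = 2065534080.75 mm^4
L = 3000.0 mm, w = 22 N/mm, E = 205000.0 MPa
delta = 5 * w * L^4 / (384 * E * I)
= 5 * 22 * 3000.0^4 / (384 * 205000.0 * 2065534080.75)
= 0.0548 mm

0.0548 mm


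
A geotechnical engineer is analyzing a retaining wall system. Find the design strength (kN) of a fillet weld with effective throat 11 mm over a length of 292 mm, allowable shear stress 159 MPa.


Strength = throat * length * allowable stress
= 11 * 292 * 159 N
= 510708 N
= 510.71 kN

510.71 kN


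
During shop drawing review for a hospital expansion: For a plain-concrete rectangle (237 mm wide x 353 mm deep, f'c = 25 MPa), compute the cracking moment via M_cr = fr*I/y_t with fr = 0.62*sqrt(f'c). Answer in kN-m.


fr = 0.62 * sqrt(25) = 0.62 * 5.0 = 3.1 MPa
I = 237 * 353^3 / 12 = 868742795.75 mm^4
y_t = 176.5 mm
M_cr = fr * I / y_t = 3.1 * 868742795.75 / 176.5 N-mm
= 15.2584 kN-m

15.2584 kN-m


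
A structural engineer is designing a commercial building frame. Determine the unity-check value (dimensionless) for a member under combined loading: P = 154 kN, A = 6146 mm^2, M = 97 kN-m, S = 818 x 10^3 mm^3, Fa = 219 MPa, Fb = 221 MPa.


f_a = P / A = 154000.0 / 6146 = 25.0569 MPa
f_b = M / S = 97000000.0 / 818000.0 = 118.5819 MPa
Ratio = f_a / Fa + f_b / Fb
= 25.0569 / 219 + 118.5819 / 221
= 0.651 (dimensionless)

0.651 (dimensionless)


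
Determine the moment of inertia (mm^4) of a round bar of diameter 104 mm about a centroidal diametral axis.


r = d / 2 = 104 / 2 = 52.0 mm
I = pi * r^4 / 4 = pi * 52.0^4 / 4
= 5742529.78 mm^4

5742529.78 mm^4


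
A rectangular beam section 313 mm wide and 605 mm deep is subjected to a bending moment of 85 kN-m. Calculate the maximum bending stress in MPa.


I = b * h^3 / 12 = 313 * 605^3 / 12 = 5776027010.42 mm^4
y = h / 2 = 605 / 2 = 302.5 mm
M = 85 kN-m = 85000000.0 N-mm
sigma = M * y / I = 85000000.0 * 302.5 / 5776027010.42
= 4.45 MPa

4.45 MPa


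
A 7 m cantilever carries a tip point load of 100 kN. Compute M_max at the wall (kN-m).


For a cantilever with a point load at the free end:
M_max = P * L = 100 * 7 = 700 kN-m

700 kN-m


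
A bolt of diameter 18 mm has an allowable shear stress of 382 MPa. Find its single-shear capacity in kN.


A = pi * d^2 / 4 = pi * 18^2 / 4 = 254.469 mm^2
V = f_v * A / 1000 = 382 * 254.469 / 1000
= 97.2072 kN

97.2072 kN


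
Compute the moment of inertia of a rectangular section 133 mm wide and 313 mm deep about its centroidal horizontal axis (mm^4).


I = b * h^3 / 12
= 133 * 313^3 / 12
= 133 * 30664297 / 12
= 339862625.08 mm^4

339862625.08 mm^4


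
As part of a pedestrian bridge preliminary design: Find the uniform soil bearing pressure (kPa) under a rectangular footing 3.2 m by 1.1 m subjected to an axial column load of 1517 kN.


A = 3.2 * 1.1 = 3.52 m^2
q = P / A = 1517 / 3.52
= 430.9659 kPa

430.9659 kPa


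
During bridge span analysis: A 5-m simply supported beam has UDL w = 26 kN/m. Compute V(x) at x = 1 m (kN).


R_A = w * L / 2 = 26 * 5 / 2 = 65.0 kN
V(x) = R_A - w * x = 65.0 - 26 * 1
= 39.0 kN

39.0 kN


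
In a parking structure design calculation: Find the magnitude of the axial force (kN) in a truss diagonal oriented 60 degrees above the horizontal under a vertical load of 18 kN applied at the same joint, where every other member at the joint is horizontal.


At the joint, only the diagonal has a vertical component, so vertical equilibrium gives:
F * sin(60) = 18
F = 18 / sin(60)
= 18 / 0.866025
= 20.78 kN

20.78 kN


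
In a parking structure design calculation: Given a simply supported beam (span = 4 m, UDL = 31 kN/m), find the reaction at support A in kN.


Total load = w * L = 31 * 4 = 124 kN
By symmetry, each reaction R = total / 2 = 124 / 2 = 62.0 kN

62.0 kN


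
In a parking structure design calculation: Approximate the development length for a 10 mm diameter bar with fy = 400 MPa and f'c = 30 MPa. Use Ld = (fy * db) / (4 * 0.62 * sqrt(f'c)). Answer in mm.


Ld = (fy * db) / (4 * 0.62 * sqrt(f'c))
= (400 * 10) / (4 * 0.62 * sqrt(30))
= 4000 / 13.5835
= 294.47 mm

294.47 mm


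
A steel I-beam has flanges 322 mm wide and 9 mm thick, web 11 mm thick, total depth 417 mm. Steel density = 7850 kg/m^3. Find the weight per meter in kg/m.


A_flanges = 2 * 322 * 9 = 5796 mm^2
A_web = (417 - 2 * 9) * 11 = 4389 mm^2
A_total = 5796 + 4389 = 10185 mm^2 = 0.010185 m^2
Weight = rho * A = 7850 * 0.010185 = 79.9523 kg/m

79.9523 kg/m


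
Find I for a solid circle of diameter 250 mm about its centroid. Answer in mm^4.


r = d / 2 = 250 / 2 = 125.0 mm
I = pi * r^4 / 4 = pi * 125.0^4 / 4
= 191747598.49 mm^4

191747598.49 mm^4


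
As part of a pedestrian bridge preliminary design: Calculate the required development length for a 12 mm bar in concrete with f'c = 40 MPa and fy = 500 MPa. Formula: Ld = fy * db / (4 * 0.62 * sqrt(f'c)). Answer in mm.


Ld = (fy * db) / (4 * 0.62 * sqrt(f'c))
= (500 * 12) / (4 * 0.62 * sqrt(40))
= 6000 / 15.6849
= 382.53 mm

382.53 mm


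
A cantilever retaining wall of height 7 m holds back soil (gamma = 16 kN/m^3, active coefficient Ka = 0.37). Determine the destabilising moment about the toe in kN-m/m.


Pa = 0.5 * Ka * gamma * H^2
= 0.5 * 0.37 * 16 * 7^2
= 145.04 kN/m
Arm = H / 3 = 7 / 3 = 2.3333 m
Mo = Pa * arm = Pa * H / 3 = 145.04 * 7 / 3 = 338.4267 kN-m/m

338.4267 kN-m/m


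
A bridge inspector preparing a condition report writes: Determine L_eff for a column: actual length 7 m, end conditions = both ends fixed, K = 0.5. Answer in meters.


L_eff = K * L
= 0.5 * 7
= 3.5 m

3.5 m


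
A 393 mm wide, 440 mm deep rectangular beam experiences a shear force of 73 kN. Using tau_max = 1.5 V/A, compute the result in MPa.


A = b * h = 393 * 440 = 172920 mm^2
V = 73 kN = 73000.0 N
tau_max = 1.5 * V / A = 1.5 * 73000.0 / 172920
= 0.6332 MPa

0.6332 MPa


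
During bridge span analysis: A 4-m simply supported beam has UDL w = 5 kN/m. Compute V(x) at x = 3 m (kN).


R_A = w * L / 2 = 5 * 4 / 2 = 10.0 kN
V(x) = R_A - w * x = 10.0 - 5 * 3
= -5.0 kN

-5.0 kN


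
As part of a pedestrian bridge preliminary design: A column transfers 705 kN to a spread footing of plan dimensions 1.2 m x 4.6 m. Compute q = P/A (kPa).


A = 1.2 * 4.6 = 5.52 m^2
q = P / A = 705 / 5.52
= 127.7174 kPa

127.7174 kPa


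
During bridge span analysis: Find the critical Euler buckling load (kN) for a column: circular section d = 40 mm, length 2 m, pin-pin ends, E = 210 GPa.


I = pi * d^4 / 64 = 125663.71 mm^4
L = 2000.0 mm
P_cr = pi^2 * E * I / L^2
= 9.8696 * 210000.0 * 125663.71 / 2000.0^2
= 65113.18 N = 65.1132 kN

65.1132 kN


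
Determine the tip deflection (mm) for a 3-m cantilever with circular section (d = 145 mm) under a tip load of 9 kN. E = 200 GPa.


I = pi * d^4 / 64 = pi * 145^4 / 64 = 21699109.31 mm^4
L = 3000.0 mm, P = 9000.0 N, E = 200000.0 MPa
delta = P * L^3 / (3 * E * I)
= 9000.0 * 3000.0^3 / (3 * 200000.0 * 21699109.31)
= 18.6644 mm

18.6644 mm


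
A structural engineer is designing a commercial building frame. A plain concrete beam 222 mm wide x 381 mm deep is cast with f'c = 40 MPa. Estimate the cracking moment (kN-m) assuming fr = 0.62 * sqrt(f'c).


fr = 0.62 * sqrt(40) = 0.62 * 6.3246 = 3.9212 MPa
I = 222 * 381^3 / 12 = 1023167308.5 mm^4
y_t = 190.5 mm
M_cr = fr * I / y_t = 3.9212 * 1023167308.5 / 190.5 N-mm
= 21.0607 kN-m

21.0607 kN-m


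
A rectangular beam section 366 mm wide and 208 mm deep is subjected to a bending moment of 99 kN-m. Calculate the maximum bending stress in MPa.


I = b * h^3 / 12 = 366 * 208^3 / 12 = 274466816.0 mm^4
y = h / 2 = 208 / 2 = 104.0 mm
M = 99 kN-m = 99000000.0 N-mm
sigma = M * y / I = 99000000.0 * 104.0 / 274466816.0
= 37.51 MPa

37.51 MPa


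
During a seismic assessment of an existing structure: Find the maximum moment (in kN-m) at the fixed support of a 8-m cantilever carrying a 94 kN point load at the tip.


For a cantilever with a point load at the free end:
M_max = P * L = 94 * 8 = 752 kN-m

752 kN-m


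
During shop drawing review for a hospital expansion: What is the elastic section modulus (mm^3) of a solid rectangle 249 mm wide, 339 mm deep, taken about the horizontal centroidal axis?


S = b * h^2 / 6
= 249 * 339^2 / 6
= 249 * 114921 / 6
= 4769221.5 mm^3

4769221.5 mm^3


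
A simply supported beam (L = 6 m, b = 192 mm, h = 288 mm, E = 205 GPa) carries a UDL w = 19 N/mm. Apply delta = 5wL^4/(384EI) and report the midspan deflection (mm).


I = 192 * 288^3 / 12 = 382205952.0 mm^4
L = 6000.0 mm, w = 19 N/mm, E = 205000.0 MPa
delta = 5 * w * L^4 / (384 * E * I)
= 5 * 19 * 6000.0^4 / (384 * 205000.0 * 382205952.0)
= 4.0921 mm

4.0921 mm


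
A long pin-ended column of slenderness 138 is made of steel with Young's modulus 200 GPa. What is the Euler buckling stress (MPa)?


sigma_cr = pi^2 * E / lambda^2
= 9.8696 * 200000.0 / 138^2
= 9.8696 * 200000.0 / 19044
= 103.6505 MPa

103.6505 MPa


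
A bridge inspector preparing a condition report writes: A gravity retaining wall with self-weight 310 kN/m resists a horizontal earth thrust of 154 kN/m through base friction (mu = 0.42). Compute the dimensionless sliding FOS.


Resisting force = mu * W = 0.42 * 310 = 130.2 kN/m
FOS = Resisting / Driving = 130.2 / 154
= 0.8455 (dimensionless)

0.8455 (dimensionless)


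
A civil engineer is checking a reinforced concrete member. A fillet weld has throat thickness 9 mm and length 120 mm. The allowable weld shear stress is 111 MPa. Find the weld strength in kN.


Strength = throat * length * allowable stress
= 9 * 120 * 111 N
= 119880 N
= 119.88 kN

119.88 kN


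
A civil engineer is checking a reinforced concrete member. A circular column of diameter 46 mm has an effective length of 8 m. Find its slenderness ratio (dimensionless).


Radius of gyration r = d / 4 = 46 / 4 = 11.5 mm
L_eff = 8000.0 mm
Slenderness ratio = L / r = 8000.0 / 11.5 = 695.65 (dimensionless)

695.65 (dimensionless)


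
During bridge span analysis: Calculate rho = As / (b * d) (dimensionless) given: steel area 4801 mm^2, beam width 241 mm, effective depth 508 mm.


rho = As / (b * d)
= 4801 / (241 * 508)
= 4801 / 122428
= 0.039215 (dimensionless)

0.039215 (dimensionless)


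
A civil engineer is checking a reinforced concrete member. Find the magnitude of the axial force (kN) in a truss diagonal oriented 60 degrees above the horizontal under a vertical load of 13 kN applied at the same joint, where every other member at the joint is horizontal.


At the joint, only the diagonal has a vertical component, so vertical equilibrium gives:
F * sin(60) = 13
F = 13 / sin(60)
= 13 / 0.866025
= 15.01 kN

15.01 kN


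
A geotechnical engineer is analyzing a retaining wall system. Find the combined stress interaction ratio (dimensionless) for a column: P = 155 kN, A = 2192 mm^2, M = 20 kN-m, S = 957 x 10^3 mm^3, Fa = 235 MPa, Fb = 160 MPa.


f_a = P / A = 155000.0 / 2192 = 70.7117 MPa
f_b = M / S = 20000000.0 / 957000.0 = 20.8986 MPa
Ratio = f_a / Fa + f_b / Fb
= 70.7117 / 235 + 20.8986 / 160
= 0.4315 (dimensionless)

0.4315 (dimensionless)


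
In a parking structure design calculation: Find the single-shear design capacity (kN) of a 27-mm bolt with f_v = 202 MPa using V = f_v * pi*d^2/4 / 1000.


A = pi * d^2 / 4 = pi * 27^2 / 4 = 572.5553 mm^2
V = f_v * A / 1000 = 202 * 572.5553 / 1000
= 115.6562 kN

115.6562 kN


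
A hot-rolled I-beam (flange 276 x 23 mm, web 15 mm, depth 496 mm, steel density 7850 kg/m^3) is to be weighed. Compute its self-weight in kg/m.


A_flanges = 2 * 276 * 23 = 12696 mm^2
A_web = (496 - 2 * 23) * 15 = 6750 mm^2
A_total = 12696 + 6750 = 19446 mm^2 = 0.019446 m^2
Weight = rho * A = 7850 * 0.019446 = 152.6511 kg/m

152.6511 kg/m


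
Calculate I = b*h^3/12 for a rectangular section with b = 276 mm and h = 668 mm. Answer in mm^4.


I = b * h^3 / 12
= 276 * 668^3 / 12
= 276 * 298077632 / 12
= 6855785536.0 mm^4

6855785536.0 mm^4


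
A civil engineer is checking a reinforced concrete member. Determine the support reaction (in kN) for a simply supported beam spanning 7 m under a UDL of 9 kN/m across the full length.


Total load = w * L = 9 * 7 = 63 kN
By symmetry, each reaction R = total / 2 = 63 / 2 = 31.5 kN

31.5 kN


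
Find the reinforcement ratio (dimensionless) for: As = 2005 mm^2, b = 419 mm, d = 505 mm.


rho = As / (b * d)
= 2005 / (419 * 505)
= 2005 / 211595
= 0.009476 (dimensionless)

0.009476 (dimensionless)


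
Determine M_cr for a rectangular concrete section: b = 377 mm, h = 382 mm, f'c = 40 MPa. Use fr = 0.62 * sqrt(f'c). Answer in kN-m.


fr = 0.62 * sqrt(40) = 0.62 * 6.3246 = 3.9212 MPa
I = 377 * 382^3 / 12 = 1751258244.67 mm^4
y_t = 191.0 mm
M_cr = fr * I / y_t = 3.9212 * 1751258244.67 / 191.0 N-mm
= 35.9533 kN-m

35.9533 kN-m


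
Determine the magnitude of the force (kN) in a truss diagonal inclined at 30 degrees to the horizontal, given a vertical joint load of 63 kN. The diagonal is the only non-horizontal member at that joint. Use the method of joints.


At the joint, only the diagonal has a vertical component, so vertical equilibrium gives:
F * sin(30) = 63
F = 63 / sin(30)
= 63 / 0.5
= 126.0 kN

126.0 kN


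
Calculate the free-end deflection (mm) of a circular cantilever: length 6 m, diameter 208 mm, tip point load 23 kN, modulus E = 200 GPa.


I = pi * d^4 / 64 = pi * 208^4 / 64 = 91880476.45 mm^4
L = 6000.0 mm, P = 23000.0 N, E = 200000.0 MPa
delta = P * L^3 / (3 * E * I)
= 23000.0 * 6000.0^3 / (3 * 200000.0 * 91880476.45)
= 90.1171 mm

90.1171 mm


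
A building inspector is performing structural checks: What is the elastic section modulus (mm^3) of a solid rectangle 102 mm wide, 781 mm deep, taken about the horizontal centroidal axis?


S = b * h^2 / 6
= 102 * 781^2 / 6
= 102 * 609961 / 6
= 10369337.0 mm^3

10369337.0 mm^3


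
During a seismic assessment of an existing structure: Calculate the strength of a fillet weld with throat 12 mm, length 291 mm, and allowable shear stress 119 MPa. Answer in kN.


Strength = throat * length * allowable stress
= 12 * 291 * 119 N
= 415548 N
= 415.55 kN

415.55 kN


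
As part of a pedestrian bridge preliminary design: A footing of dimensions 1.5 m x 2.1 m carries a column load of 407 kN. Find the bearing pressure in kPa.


A = 1.5 * 2.1 = 3.15 m^2
q = P / A = 407 / 3.15
= 129.2063 kPa

129.2063 kPa


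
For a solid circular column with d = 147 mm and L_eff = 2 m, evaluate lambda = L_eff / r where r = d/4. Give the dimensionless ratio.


Radius of gyration r = d / 4 = 147 / 4 = 36.75 mm
L_eff = 2000.0 mm
Slenderness ratio = L / r = 2000.0 / 36.75 = 54.42 (dimensionless)

54.42 (dimensionless)


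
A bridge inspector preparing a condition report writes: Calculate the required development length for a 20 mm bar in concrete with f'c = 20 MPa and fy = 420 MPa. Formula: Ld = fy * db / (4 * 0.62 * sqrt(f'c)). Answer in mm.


Ld = (fy * db) / (4 * 0.62 * sqrt(f'c))
= (420 * 20) / (4 * 0.62 * sqrt(20))
= 8400 / 11.0909
= 757.38 mm

757.38 mm


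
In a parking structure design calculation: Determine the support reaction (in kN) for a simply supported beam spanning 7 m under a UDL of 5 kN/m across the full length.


Total load = w * L = 5 * 7 = 35 kN
By symmetry, each reaction R = total / 2 = 35 / 2 = 17.5 kN

17.5 kN


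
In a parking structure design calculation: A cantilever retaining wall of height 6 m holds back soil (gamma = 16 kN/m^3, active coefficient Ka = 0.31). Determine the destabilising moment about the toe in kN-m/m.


Pa = 0.5 * Ka * gamma * H^2
= 0.5 * 0.31 * 16 * 6^2
= 89.28 kN/m
Arm = H / 3 = 6 / 3 = 2.0 m
Mo = Pa * arm = Pa * H / 3 = 89.28 * 6 / 3 = 178.56 kN-m/m

178.56 kN-m/m


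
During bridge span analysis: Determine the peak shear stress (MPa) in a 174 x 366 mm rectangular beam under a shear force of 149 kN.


A = b * h = 174 * 366 = 63684 mm^2
V = 149 kN = 149000.0 N
tau_max = 1.5 * V / A = 1.5 * 149000.0 / 63684
= 3.5095 MPa

3.5095 MPa


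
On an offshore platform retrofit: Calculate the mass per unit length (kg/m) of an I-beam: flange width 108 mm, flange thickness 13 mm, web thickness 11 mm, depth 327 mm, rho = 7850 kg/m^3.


A_flanges = 2 * 108 * 13 = 2808 mm^2
A_web = (327 - 2 * 13) * 11 = 3311 mm^2
A_total = 2808 + 3311 = 6119 mm^2 = 0.006119 m^2
Weight = rho * A = 7850 * 0.006119 = 48.0341 kg/m

48.0341 kg/m


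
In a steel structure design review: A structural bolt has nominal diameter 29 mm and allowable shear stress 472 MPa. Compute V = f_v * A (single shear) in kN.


A = pi * d^2 / 4 = pi * 29^2 / 4 = 660.5199 mm^2
V = f_v * A / 1000 = 472 * 660.5199 / 1000
= 311.7654 kN

311.7654 kN


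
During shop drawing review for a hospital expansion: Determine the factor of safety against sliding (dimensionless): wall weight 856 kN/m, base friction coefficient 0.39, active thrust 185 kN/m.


Resisting force = mu * W = 0.39 * 856 = 333.84 kN/m
FOS = Resisting / Driving = 333.84 / 185
= 1.8045 (dimensionless)

1.8045 (dimensionless)


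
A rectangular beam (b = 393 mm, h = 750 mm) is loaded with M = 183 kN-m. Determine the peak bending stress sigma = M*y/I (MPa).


I = b * h^3 / 12 = 393 * 750^3 / 12 = 13816406250.0 mm^4
y = h / 2 = 750 / 2 = 375.0 mm
M = 183 kN-m = 183000000.0 N-mm
sigma = M * y / I = 183000000.0 * 375.0 / 13816406250.0
= 4.97 MPa

4.97 MPa


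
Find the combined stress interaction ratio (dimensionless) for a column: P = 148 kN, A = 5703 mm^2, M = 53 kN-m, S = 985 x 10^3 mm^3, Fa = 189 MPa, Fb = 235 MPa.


f_a = P / A = 148000.0 / 5703 = 25.9513 MPa
f_b = M / S = 53000000.0 / 985000.0 = 53.8071 MPa
Ratio = f_a / Fa + f_b / Fb
= 25.9513 / 189 + 53.8071 / 235
= 0.3663 (dimensionless)

0.3663 (dimensionless)


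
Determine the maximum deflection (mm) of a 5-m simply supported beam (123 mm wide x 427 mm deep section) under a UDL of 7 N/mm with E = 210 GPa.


I = 123 * 427^3 / 12 = 798008450.75 mm^4
L = 5000.0 mm, w = 7 N/mm, E = 210000.0 MPa
delta = 5 * w * L^4 / (384 * E * I)
= 5 * 7 * 5000.0^4 / (384 * 210000.0 * 798008450.75)
= 0.3399 mm

0.3399 mm


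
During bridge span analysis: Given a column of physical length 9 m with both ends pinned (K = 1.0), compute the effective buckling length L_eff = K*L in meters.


L_eff = K * L
= 1.0 * 9
= 9.0 m

9.0 m


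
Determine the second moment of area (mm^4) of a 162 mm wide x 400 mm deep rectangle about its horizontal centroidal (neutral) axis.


I = b * h^3 / 12
= 162 * 400^3 / 12
= 162 * 64000000 / 12
= 864000000.0 mm^4

864000000.0 mm^4


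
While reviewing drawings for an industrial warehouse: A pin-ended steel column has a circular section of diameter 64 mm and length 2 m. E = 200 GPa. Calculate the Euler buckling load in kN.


I = pi * d^4 / 64 = 823549.66 mm^4
L = 2000.0 mm
P_cr = pi^2 * E * I / L^2
= 9.8696 * 200000.0 * 823549.66 / 2000.0^2
= 406405.47 N = 406.4055 kN

406.4055 kN


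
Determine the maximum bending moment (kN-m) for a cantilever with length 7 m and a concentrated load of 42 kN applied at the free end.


For a cantilever with a point load at the free end:
M_max = P * L = 42 * 7 = 294 kN-m

294 kN-m


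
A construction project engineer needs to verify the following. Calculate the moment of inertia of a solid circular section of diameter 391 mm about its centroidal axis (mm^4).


r = d / 2 = 391 / 2 = 195.5 mm
I = pi * r^4 / 4 = pi * 195.5^4 / 4
= 1147299827.52 mm^4

1147299827.52 mm^4


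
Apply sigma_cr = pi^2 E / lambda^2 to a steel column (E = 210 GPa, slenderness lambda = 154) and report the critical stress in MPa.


sigma_cr = pi^2 * E / lambda^2
= 9.8696 * 210000.0 / 154^2
= 9.8696 * 210000.0 / 23716
= 87.3932 MPa

87.3932 MPa


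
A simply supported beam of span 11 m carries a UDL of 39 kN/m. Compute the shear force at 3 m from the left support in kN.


R_A = w * L / 2 = 39 * 11 / 2 = 214.5 kN
V(x) = R_A - w * x = 214.5 - 39 * 3
= 97.5 kN

97.5 kN


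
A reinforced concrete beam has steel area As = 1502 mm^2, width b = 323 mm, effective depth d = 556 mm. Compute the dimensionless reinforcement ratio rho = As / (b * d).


rho = As / (b * d)
= 1502 / (323 * 556)
= 1502 / 179588
= 0.008364 (dimensionless)

0.008364 (dimensionless)


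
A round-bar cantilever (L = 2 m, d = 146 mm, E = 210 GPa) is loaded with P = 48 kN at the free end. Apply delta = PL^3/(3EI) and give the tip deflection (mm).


I = pi * d^4 / 64 = pi * 146^4 / 64 = 22303926.33 mm^4
L = 2000.0 mm, P = 48000.0 N, E = 210000.0 MPa
delta = P * L^3 / (3 * E * I)
= 48000.0 * 2000.0^3 / (3 * 210000.0 * 22303926.33)
= 27.3281 mm

27.3281 mm


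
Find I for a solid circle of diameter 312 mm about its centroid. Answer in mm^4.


r = d / 2 = 312 / 2 = 156.0 mm
I = pi * r^4 / 4 = pi * 156.0^4 / 4
= 465144912.01 mm^4

465144912.01 mm^4


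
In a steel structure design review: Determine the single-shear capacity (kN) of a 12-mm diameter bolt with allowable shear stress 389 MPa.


A = pi * d^2 / 4 = pi * 12^2 / 4 = 113.0973 mm^2
V = f_v * A / 1000 = 389 * 113.0973 / 1000
= 43.9949 kN

43.9949 kN


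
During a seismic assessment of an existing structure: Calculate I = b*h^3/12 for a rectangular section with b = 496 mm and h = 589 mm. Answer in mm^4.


I = b * h^3 / 12
= 496 * 589^3 / 12
= 496 * 204336469 / 12
= 8445907385.33 mm^4

8445907385.33 mm^4


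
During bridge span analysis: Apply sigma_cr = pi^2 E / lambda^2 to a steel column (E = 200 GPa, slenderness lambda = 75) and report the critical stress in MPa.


sigma_cr = pi^2 * E / lambda^2
= 9.8696 * 200000.0 / 75^2
= 9.8696 * 200000.0 / 5625
= 350.9193 MPa

350.9193 MPa


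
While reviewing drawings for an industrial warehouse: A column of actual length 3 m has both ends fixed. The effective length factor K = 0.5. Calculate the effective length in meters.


L_eff = K * L
= 0.5 * 3
= 1.5 m

1.5 m


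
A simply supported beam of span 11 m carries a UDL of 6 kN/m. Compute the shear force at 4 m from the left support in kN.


R_A = w * L / 2 = 6 * 11 / 2 = 33.0 kN
V(x) = R_A - w * x = 33.0 - 6 * 4
= 9.0 kN

9.0 kN


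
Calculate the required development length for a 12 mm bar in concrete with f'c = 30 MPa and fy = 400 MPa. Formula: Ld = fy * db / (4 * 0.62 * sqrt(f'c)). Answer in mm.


Ld = (fy * db) / (4 * 0.62 * sqrt(f'c))
= (400 * 12) / (4 * 0.62 * sqrt(30))
= 4800 / 13.5835
= 353.37 mm

353.37 mm


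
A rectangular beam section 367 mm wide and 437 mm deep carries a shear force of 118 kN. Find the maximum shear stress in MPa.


A = b * h = 367 * 437 = 160379 mm^2
V = 118 kN = 118000.0 N
tau_max = 1.5 * V / A = 1.5 * 118000.0 / 160379
= 1.1036 MPa

1.1036 MPa


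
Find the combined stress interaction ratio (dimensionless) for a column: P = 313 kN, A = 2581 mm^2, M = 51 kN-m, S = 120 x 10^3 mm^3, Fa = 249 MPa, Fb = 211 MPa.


f_a = P / A = 313000.0 / 2581 = 121.2708 MPa
f_b = M / S = 51000000.0 / 120000.0 = 425.0 MPa
Ratio = f_a / Fa + f_b / Fb
= 121.2708 / 249 + 425.0 / 211
= 2.5012 (dimensionless)

2.5012 (dimensionless)


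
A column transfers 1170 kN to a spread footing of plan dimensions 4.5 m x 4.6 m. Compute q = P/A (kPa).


A = 4.5 * 4.6 = 20.7 m^2
q = P / A = 1170 / 20.7
= 56.5217 kPa

56.5217 kPa


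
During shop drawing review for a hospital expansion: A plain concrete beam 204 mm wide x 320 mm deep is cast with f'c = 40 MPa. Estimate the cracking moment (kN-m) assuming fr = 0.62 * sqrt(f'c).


fr = 0.62 * sqrt(40) = 0.62 * 6.3246 = 3.9212 MPa
I = 204 * 320^3 / 12 = 557056000.0 mm^4
y_t = 160.0 mm
M_cr = fr * I / y_t = 3.9212 * 557056000.0 / 160.0 N-mm
= 13.6521 kN-m

13.6521 kN-m


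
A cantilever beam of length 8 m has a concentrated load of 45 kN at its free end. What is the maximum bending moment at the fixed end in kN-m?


For a cantilever with a point load at the free end:
M_max = P * L = 45 * 8 = 360 kN-m

360 kN-m


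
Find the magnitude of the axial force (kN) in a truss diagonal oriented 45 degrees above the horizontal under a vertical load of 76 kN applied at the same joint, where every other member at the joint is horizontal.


At the joint, only the diagonal has a vertical component, so vertical equilibrium gives:
F * sin(45) = 76
F = 76 / sin(45)
= 76 / 0.707107
= 107.48 kN

107.48 kN


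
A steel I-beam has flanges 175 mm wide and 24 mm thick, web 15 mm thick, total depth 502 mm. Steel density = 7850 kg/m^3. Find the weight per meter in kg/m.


A_flanges = 2 * 175 * 24 = 8400 mm^2
A_web = (502 - 2 * 24) * 15 = 6810 mm^2
A_total = 8400 + 6810 = 15210 mm^2 = 0.015210 m^2
Weight = rho * A = 7850 * 0.015210 = 119.3985 kg/m

119.3985 kg/m


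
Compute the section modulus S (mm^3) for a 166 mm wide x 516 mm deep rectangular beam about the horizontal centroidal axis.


S = b * h^2 / 6
= 166 * 516^2 / 6
= 166 * 266256 / 6
= 7366416.0 mm^3

7366416.0 mm^3


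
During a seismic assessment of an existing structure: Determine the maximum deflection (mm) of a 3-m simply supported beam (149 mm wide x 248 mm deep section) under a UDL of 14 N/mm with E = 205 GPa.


I = 149 * 248^3 / 12 = 189391317.33 mm^4
L = 3000.0 mm, w = 14 N/mm, E = 205000.0 MPa
delta = 5 * w * L^4 / (384 * E * I)
= 5 * 14 * 3000.0^4 / (384 * 205000.0 * 189391317.33)
= 0.3803 mm

0.3803 mm


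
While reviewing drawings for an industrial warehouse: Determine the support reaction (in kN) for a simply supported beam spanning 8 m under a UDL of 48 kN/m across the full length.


Total load = w * L = 48 * 8 = 384 kN
By symmetry, each reaction R = total / 2 = 384 / 2 = 192.0 kN

192.0 kN


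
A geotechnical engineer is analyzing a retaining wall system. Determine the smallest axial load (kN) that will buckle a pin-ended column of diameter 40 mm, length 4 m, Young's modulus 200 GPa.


I = pi * d^4 / 64 = 125663.71 mm^4
L = 4000.0 mm
P_cr = pi^2 * E * I / L^2
= 9.8696 * 200000.0 * 125663.71 / 4000.0^2
= 15503.14 N = 15.5031 kN

15.5031 kN


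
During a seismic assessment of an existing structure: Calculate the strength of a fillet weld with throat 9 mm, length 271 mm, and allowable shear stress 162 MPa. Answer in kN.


Strength = throat * length * allowable stress
= 9 * 271 * 162 N
= 395118 N
= 395.12 kN

395.12 kN


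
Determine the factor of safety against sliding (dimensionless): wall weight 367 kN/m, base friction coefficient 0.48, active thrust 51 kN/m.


Resisting force = mu * W = 0.48 * 367 = 176.16 kN/m
FOS = Resisting / Driving = 176.16 / 51
= 3.4541 (dimensionless)

3.4541 (dimensionless)


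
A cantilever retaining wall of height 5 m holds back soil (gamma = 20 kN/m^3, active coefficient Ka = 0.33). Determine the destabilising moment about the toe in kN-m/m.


Pa = 0.5 * Ka * gamma * H^2
= 0.5 * 0.33 * 20 * 5^2
= 82.5 kN/m
Arm = H / 3 = 5 / 3 = 1.6667 m
Mo = Pa * arm = Pa * H / 3 = 82.5 * 5 / 3 = 137.5 kN-m/m

137.5 kN-m/m


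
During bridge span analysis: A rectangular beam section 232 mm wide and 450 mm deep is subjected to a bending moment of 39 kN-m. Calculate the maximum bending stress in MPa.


I = b * h^3 / 12 = 232 * 450^3 / 12 = 1761750000.0 mm^4
y = h / 2 = 450 / 2 = 225.0 mm
M = 39 kN-m = 39000000.0 N-mm
sigma = M * y / I = 39000000.0 * 225.0 / 1761750000.0
= 4.98 MPa

4.98 MPa


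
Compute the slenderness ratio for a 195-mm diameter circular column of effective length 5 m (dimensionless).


Radius of gyration r = d / 4 = 195 / 4 = 48.75 mm
L_eff = 5000.0 mm
Slenderness ratio = L / r = 5000.0 / 48.75 = 102.56 (dimensionless)

102.56 (dimensionless)


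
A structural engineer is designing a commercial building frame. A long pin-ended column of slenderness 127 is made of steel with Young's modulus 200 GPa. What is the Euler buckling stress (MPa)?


sigma_cr = pi^2 * E / lambda^2
= 9.8696 * 200000.0 / 127^2
= 9.8696 * 200000.0 / 16129
= 122.3833 MPa

122.3833 MPa


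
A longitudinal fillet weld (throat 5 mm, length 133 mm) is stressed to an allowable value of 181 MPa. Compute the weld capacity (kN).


Strength = throat * length * allowable stress
= 5 * 133 * 181 N
= 120365 N
= 120.36 kN

120.36 kN


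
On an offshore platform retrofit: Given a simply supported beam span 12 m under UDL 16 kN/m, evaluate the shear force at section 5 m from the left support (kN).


R_A = w * L / 2 = 16 * 12 / 2 = 96.0 kN
V(x) = R_A - w * x = 96.0 - 16 * 5
= 16.0 kN

16.0 kN


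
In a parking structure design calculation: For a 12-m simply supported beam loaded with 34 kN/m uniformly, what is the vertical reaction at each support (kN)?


Total load = w * L = 34 * 12 = 408 kN
By symmetry, each reaction R = total / 2 = 408 / 2 = 204.0 kN

204.0 kN


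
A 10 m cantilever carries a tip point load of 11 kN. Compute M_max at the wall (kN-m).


For a cantilever with a point load at the free end:
M_max = P * L = 11 * 10 = 110 kN-m

110 kN-m


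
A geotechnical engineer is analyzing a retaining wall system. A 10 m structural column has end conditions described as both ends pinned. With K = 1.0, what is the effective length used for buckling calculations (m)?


L_eff = K * L
= 1.0 * 10
= 10.0 m

10.0 m


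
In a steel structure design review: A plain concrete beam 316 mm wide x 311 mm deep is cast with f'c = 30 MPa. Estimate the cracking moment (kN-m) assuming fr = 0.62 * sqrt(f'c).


fr = 0.62 * sqrt(30) = 0.62 * 5.4772 = 3.3959 MPa
I = 316 * 311^3 / 12 = 792112749.67 mm^4
y_t = 155.5 mm
M_cr = fr * I / y_t = 3.3959 * 792112749.67 / 155.5 N-mm
= 17.2985 kN-m

17.2985 kN-m


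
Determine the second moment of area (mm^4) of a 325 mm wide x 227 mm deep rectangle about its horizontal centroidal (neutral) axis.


I = b * h^3 / 12
= 325 * 227^3 / 12
= 325 * 11697083 / 12
= 316795997.92 mm^4

316795997.92 mm^4


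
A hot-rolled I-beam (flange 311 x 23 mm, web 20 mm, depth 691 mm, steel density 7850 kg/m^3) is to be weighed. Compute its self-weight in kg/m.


A_flanges = 2 * 311 * 23 = 14306 mm^2
A_web = (691 - 2 * 23) * 20 = 12900 mm^2
A_total = 14306 + 12900 = 27206 mm^2 = 0.027206 m^2
Weight = rho * A = 7850 * 0.027206 = 213.5671 kg/m

213.5671 kg/m


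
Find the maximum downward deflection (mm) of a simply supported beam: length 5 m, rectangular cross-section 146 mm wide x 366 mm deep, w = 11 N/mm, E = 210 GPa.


I = 146 * 366^3 / 12 = 596506068.0 mm^4
L = 5000.0 mm, w = 11 N/mm, E = 210000.0 MPa
delta = 5 * w * L^4 / (384 * E * I)
= 5 * 11 * 5000.0^4 / (384 * 210000.0 * 596506068.0)
= 0.7146 mm

0.7146 mm


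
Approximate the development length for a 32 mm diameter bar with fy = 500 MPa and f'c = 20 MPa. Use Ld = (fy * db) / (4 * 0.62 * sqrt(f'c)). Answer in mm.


Ld = (fy * db) / (4 * 0.62 * sqrt(f'c))
= (500 * 32) / (4 * 0.62 * sqrt(20))
= 16000 / 11.0909
= 1442.62 mm

1442.62 mm


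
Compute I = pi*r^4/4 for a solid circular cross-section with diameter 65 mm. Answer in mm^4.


r = d / 2 = 65 / 2 = 32.5 mm
I = pi * r^4 / 4 = pi * 32.5^4 / 4
= 876240.51 mm^4

876240.51 mm^4


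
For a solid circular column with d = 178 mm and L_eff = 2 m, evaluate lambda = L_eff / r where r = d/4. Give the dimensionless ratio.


Radius of gyration r = d / 4 = 178 / 4 = 44.5 mm
L_eff = 2000.0 mm
Slenderness ratio = L / r = 2000.0 / 44.5 = 44.94 (dimensionless)

44.94 (dimensionless)


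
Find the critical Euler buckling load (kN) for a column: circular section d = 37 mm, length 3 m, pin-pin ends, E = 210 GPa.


I = pi * d^4 / 64 = 91997.66 mm^4
L = 3000.0 mm
P_cr = pi^2 * E * I / L^2
= 9.8696 * 210000.0 * 91997.66 / 3000.0^2
= 21186.21 N = 21.1862 kN

21.1862 kN


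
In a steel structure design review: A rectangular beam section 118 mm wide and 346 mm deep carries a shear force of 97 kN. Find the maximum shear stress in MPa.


A = b * h = 118 * 346 = 40828 mm^2
V = 97 kN = 97000.0 N
tau_max = 1.5 * V / A = 1.5 * 97000.0 / 40828
= 3.5637 MPa

3.5637 MPa


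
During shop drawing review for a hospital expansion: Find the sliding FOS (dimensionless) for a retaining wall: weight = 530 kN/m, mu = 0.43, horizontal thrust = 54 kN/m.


Resisting force = mu * W = 0.43 * 530 = 227.9 kN/m
FOS = Resisting / Driving = 227.9 / 54
= 4.2204 (dimensionless)

4.2204 (dimensionless)


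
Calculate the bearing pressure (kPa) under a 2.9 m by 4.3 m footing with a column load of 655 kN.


A = 2.9 * 4.3 = 12.47 m^2
q = P / A = 655 / 12.47
= 52.5261 kPa

52.5261 kPa


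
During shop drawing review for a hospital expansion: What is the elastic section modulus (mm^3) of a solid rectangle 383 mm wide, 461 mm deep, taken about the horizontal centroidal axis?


S = b * h^2 / 6
= 383 * 461^2 / 6
= 383 * 212521 / 6
= 13565923.83 mm^3

13565923.83 mm^3


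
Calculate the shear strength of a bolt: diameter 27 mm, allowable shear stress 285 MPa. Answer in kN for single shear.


A = pi * d^2 / 4 = pi * 27^2 / 4 = 572.5553 mm^2
V = f_v * A / 1000 = 285 * 572.5553 / 1000
= 163.1782 kN

163.1782 kN


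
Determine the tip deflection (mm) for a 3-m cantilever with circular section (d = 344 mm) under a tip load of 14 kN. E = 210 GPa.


I = pi * d^4 / 64 = pi * 344^4 / 64 = 687390726.76 mm^4
L = 3000.0 mm, P = 14000.0 N, E = 210000.0 MPa
delta = P * L^3 / (3 * E * I)
= 14000.0 * 3000.0^3 / (3 * 210000.0 * 687390726.76)
= 0.8729 mm

0.8729 mm


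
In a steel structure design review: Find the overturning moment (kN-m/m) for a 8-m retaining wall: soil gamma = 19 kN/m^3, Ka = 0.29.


Pa = 0.5 * Ka * gamma * H^2
= 0.5 * 0.29 * 19 * 8^2
= 176.32 kN/m
Arm = H / 3 = 8 / 3 = 2.6667 m
Mo = Pa * arm = Pa * H / 3 = 176.32 * 8 / 3 = 470.1867 kN-m/m

470.1867 kN-m/m


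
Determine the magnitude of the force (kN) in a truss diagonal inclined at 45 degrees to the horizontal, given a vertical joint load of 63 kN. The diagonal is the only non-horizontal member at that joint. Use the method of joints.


At the joint, only the diagonal has a vertical component, so vertical equilibrium gives:
F * sin(45) = 63
F = 63 / sin(45)
= 63 / 0.707107
= 89.1 kN

89.1 kN


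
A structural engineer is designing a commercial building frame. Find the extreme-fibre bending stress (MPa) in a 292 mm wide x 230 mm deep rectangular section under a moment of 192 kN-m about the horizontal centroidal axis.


I = b * h^3 / 12 = 292 * 230^3 / 12 = 296063666.67 mm^4
y = h / 2 = 230 / 2 = 115.0 mm
M = 192 kN-m = 192000000.0 N-mm
sigma = M * y / I = 192000000.0 * 115.0 / 296063666.67
= 74.58 MPa

74.58 MPa


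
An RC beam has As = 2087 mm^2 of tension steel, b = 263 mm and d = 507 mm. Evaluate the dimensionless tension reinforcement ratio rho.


rho = As / (b * d)
= 2087 / (263 * 507)
= 2087 / 133341
= 0.015652 (dimensionless)

0.015652 (dimensionless)


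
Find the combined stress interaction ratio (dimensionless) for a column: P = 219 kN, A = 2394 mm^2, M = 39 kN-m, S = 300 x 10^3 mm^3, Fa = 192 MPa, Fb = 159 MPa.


f_a = P / A = 219000.0 / 2394 = 91.4787 MPa
f_b = M / S = 39000000.0 / 300000.0 = 130.0 MPa
Ratio = f_a / Fa + f_b / Fb
= 91.4787 / 192 + 130.0 / 159
= 1.2941 (dimensionless)

1.2941 (dimensionless)


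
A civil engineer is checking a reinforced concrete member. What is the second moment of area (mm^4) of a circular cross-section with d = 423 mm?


r = d / 2 = 423 / 2 = 211.5 mm
I = pi * r^4 / 4 = pi * 211.5^4 / 4
= 1571561453.88 mm^4

1571561453.88 mm^4


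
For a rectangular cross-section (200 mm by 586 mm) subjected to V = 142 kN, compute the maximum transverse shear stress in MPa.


A = b * h = 200 * 586 = 117200 mm^2
V = 142 kN = 142000.0 N
tau_max = 1.5 * V / A = 1.5 * 142000.0 / 117200
= 1.8174 MPa

1.8174 MPa


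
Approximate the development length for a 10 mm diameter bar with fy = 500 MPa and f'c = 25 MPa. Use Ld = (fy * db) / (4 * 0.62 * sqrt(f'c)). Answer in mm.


Ld = (fy * db) / (4 * 0.62 * sqrt(f'c))
= (500 * 10) / (4 * 0.62 * sqrt(25))
= 5000 / 12.4
= 403.23 mm

403.23 mm


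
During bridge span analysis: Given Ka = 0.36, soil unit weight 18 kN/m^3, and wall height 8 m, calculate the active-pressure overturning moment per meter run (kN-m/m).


Pa = 0.5 * Ka * gamma * H^2
= 0.5 * 0.36 * 18 * 8^2
= 207.36 kN/m
Arm = H / 3 = 8 / 3 = 2.6667 m
Mo = Pa * arm = Pa * H / 3 = 207.36 * 8 / 3 = 552.96 kN-m/m

552.96 kN-m/m


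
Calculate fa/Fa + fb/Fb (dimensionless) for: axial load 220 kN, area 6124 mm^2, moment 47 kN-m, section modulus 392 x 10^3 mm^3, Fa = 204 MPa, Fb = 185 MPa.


f_a = P / A = 220000.0 / 6124 = 35.9242 MPa
f_b = M / S = 47000000.0 / 392000.0 = 119.898 MPa
Ratio = f_a / Fa + f_b / Fb
= 35.9242 / 204 + 119.898 / 185
= 0.8242 (dimensionless)

0.8242 (dimensionless)
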